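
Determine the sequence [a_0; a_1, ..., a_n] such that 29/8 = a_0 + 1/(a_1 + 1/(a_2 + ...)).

[3; 1, 1, 1, 2]

Run the Euclidean algorithm on 29 and 8; the successive quotients are the partial quotients a_0, a_1, ... (each step inverts the fractional part left over by the previous one):
  29 = 3*8 + 5, so a_0 = 3.
  8 = 1*5 + 3, so a_1 = 1.
  5 = 1*3 + 2, so a_2 = 1.
  3 = 1*2 + 1, so a_3 = 1.
  2 = 2*1 + 0, so a_4 = 2.
The remainder reaches 0 after 5 divisions, so the expansion has 5 partial quotients, read off in order.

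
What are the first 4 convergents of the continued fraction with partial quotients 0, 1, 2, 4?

0/1, 1/1, 2/3, 9/13

Using the convergent recurrence p_i = a_i*p_{i-1} + p_{i-2}, q_i = a_i*q_{i-1} + q_{i-2} with p_{-2}=0, p_{-1}=1, q_{-2}=1, q_{-1}=0:
  i=0: a_0=0, p_0 = 0*1 + 0 = 0, q_0 = 0*0 + 1 = 1.
  i=1: a_1=1, p_1 = 1*0 + 1 = 1, q_1 = 1*1 + 0 = 1.
  i=2: a_2=2, p_2 = 2*1 + 0 = 2, q_2 = 2*1 + 1 = 3.
  i=3: a_3=4, p_3 = 4*2 + 1 = 9, q_3 = 4*3 + 1 = 13.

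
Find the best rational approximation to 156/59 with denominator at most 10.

Expand x = 156/59 as a continued fraction with the Euclidean algorithm:
  156 = 2*59 + 38, so a_0 = 2.
  59 = 1*38 + 21, so a_1 = 1.
  38 = 1*21 + 17, so a_2 = 1.
  21 = 1*17 + 4, so a_3 = 1.
  17 = 4*4 + 1, so a_4 = 4.
  4 = 4*1 + 0, so a_5 = 4.
so x = [2; 1, 1, 1, 4, 4].
Convergents (p_i = a_i*p_{i-1} + p_{i-2}, q_i = a_i*q_{i-1} + q_{i-2} with p_{-2}=0, p_{-1}=1, q_{-2}=1, q_{-1}=0), until the denominator exceeds 10:
  i=0: a_0=2, p_0 = 2*1 + 0 = 2, q_0 = 2*0 + 1 = 1.
  i=1: a_1=1, p_1 = 1*2 + 1 = 3, q_1 = 1*1 + 0 = 1.
  i=2: a_2=1, p_2 = 1*3 + 2 = 5, q_2 = 1*1 + 1 = 2.
  i=3: a_3=1, p_3 = 1*5 + 3 = 8, q_3 = 1*2 + 1 = 3.
  i=4: a_4=4, p_4 = 4*8 + 5 = 37, q_4 = 4*3 + 2 = 14.
q_4 = 14 > 10, so the last convergent with denominator <= 10 is p_3/q_3 = 8/3.
The closest fraction with denominator <= 10 is either p_3/q_3 or the intermediate fraction (k*p_3 + p_2)/(k*q_3 + q_2) with the largest k >= 1 whose denominator stays <= 10; these approach x as k grows, and every other convergent or intermediate fraction in range is farther away.
Largest k: floor((10 - q_2)/q_3) = floor((10 - 2)/3) = 2.
That gives (2*8 + 5)/(2*3 + 2) = 21/8.
Compare the errors: |x - 8/3| = |156*3 - 8*59|/(59*3) = 4/177, and |x - 21/8| = |156*8 - 21*59|/(59*8) = 9/472.
Cross-multiplying, 9*177 = 1593 < 1888 = 4*472, so 9/472 is smaller: the intermediate fraction 21/8 is closer to x than 8/3.

21/8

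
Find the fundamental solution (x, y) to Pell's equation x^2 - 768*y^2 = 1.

First expand sqrt(768) as a continued fraction. With x_i = (sqrt(768) + m_i)/d_i and (m_0, d_0) = (0, 1): a_0 = floor(sqrt(768)) = 27, since 27^2 = 729 <= 768 < 784 = 28^2.
Iterate m_{i+1} = d_i*a_i - m_i, d_{i+1} = (768 - m_{i+1}^2)/d_i, a_{i+1} = floor((a_0 + m_{i+1})/d_{i+1}):
  m_1 = 1*27 - 0 = 27, d_1 = (768 - 27^2)/1 = 39/1 = 39, a_1 = floor((27 + 27)/39) = 1.
  m_2 = 39*1 - 27 = 12, d_2 = (768 - 12^2)/39 = 624/39 = 16, a_2 = floor((27 + 12)/16) = 2.
  m_3 = 16*2 - 12 = 20, d_3 = (768 - 20^2)/16 = 368/16 = 23, a_3 = floor((27 + 20)/23) = 2.
  m_4 = 23*2 - 20 = 26, d_4 = (768 - 26^2)/23 = 92/23 = 4, a_4 = floor((27 + 26)/4) = 13.
  m_5 = 4*13 - 26 = 26, d_5 = (768 - 26^2)/4 = 92/4 = 23, a_5 = floor((27 + 26)/23) = 2.
  m_6 = 23*2 - 26 = 20, d_6 = (768 - 20^2)/23 = 368/23 = 16, a_6 = floor((27 + 20)/16) = 2.
  m_7 = 16*2 - 20 = 12, d_7 = (768 - 12^2)/16 = 624/16 = 39, a_7 = floor((27 + 12)/39) = 1.
  m_8 = 39*1 - 12 = 27, d_8 = (768 - 27^2)/39 = 39/39 = 1, a_8 = floor((27 + 27)/1) = 54.
  m_9 = 1*54 - 27 = 27, d_9 = (768 - 27^2)/1 = 39/1 = 39: (m_9, d_9) = (m_1, d_1) = (27, 39), so from here the quotients repeat a_1, ..., a_8; the period length is 8.
So sqrt(768) = [27; (1, 2, 2, 13, 2, 2, 1, 54)] with period length k = 8.
k is even, so the fundamental solution of x^2 - 768y^2 = 1 is (p_{k-1}, q_{k-1}) = (p_7, q_7); compute convergents through index 7.
Convergents (p_i = a_i*p_{i-1} + p_{i-2}, q_i = a_i*q_{i-1} + q_{i-2} with p_{-2}=0, p_{-1}=1, q_{-2}=1, q_{-1}=0):
  i=0: a_0=27, p_0 = 27*1 + 0 = 27, q_0 = 27*0 + 1 = 1.
  i=1: a_1=1, p_1 = 1*27 + 1 = 28, q_1 = 1*1 + 0 = 1.
  i=2: a_2=2, p_2 = 2*28 + 27 = 83, q_2 = 2*1 + 1 = 3.
  i=3: a_3=2, p_3 = 2*83 + 28 = 194, q_3 = 2*3 + 1 = 7.
  i=4: a_4=13, p_4 = 13*194 + 83 = 2605, q_4 = 13*7 + 3 = 94.
  i=5: a_5=2, p_5 = 2*2605 + 194 = 5404, q_5 = 2*94 + 7 = 195.
  i=6: a_6=2, p_6 = 2*5404 + 2605 = 13413, q_6 = 2*195 + 94 = 484.
  i=7: a_7=1, p_7 = 1*13413 + 5404 = 18817, q_7 = 1*484 + 195 = 679.
Check: 18817^2 - 768*679^2 = 354079489 - 354079488 = 1, so (x, y) = (18817, 679) solves the equation, and by the theorem it is the least positive solution.

(x, y) = (18817, 679)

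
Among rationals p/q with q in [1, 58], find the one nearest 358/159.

Expand x = 358/159 as a continued fraction with the Euclidean algorithm:
  358 = 2*159 + 40, so a_0 = 2.
  159 = 3*40 + 39, so a_1 = 3.
  40 = 1*39 + 1, so a_2 = 1.
  39 = 39*1 + 0, so a_3 = 39.
so x = [2; 3, 1, 39].
Convergents (p_i = a_i*p_{i-1} + p_{i-2}, q_i = a_i*q_{i-1} + q_{i-2} with p_{-2}=0, p_{-1}=1, q_{-2}=1, q_{-1}=0), until the denominator exceeds 58:
  i=0: a_0=2, p_0 = 2*1 + 0 = 2, q_0 = 2*0 + 1 = 1.
  i=1: a_1=3, p_1 = 3*2 + 1 = 7, q_1 = 3*1 + 0 = 3.
  i=2: a_2=1, p_2 = 1*7 + 2 = 9, q_2 = 1*3 + 1 = 4.
  i=3: a_3=39, p_3 = 39*9 + 7 = 358, q_3 = 39*4 + 3 = 159.
q_3 = 159 > 58, so the last convergent with denominator <= 58 is p_2/q_2 = 9/4.
The closest fraction with denominator <= 58 is either p_2/q_2 or the intermediate fraction (k*p_2 + p_1)/(k*q_2 + q_1) with the largest k >= 1 whose denominator stays <= 58; these approach x as k grows, and every other convergent or intermediate fraction in range is farther away.
Largest k: floor((58 - q_1)/q_2) = floor((58 - 3)/4) = 13.
That gives (13*9 + 7)/(13*4 + 3) = 124/55.
Compare the errors: |x - 9/4| = |358*4 - 9*159|/(159*4) = 1/636, and |x - 124/55| = |358*55 - 124*159|/(159*55) = 26/8745.
Cross-multiplying, 1*8745 = 8745 < 16536 = 26*636, so 1/636 is smaller: the convergent 9/4 is closer to x than 124/55.

9/4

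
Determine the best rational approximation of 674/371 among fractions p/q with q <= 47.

69/38

Expand x = 674/371 as a continued fraction with the Euclidean algorithm:
  674 = 1*371 + 303, so a_0 = 1.
  371 = 1*303 + 68, so a_1 = 1.
  303 = 4*68 + 31, so a_2 = 4.
  68 = 2*31 + 6, so a_3 = 2.
  31 = 5*6 + 1, so a_4 = 5.
  6 = 6*1 + 0, so a_5 = 6.
so x = [1; 1, 4, 2, 5, 6].
Convergents (p_i = a_i*p_{i-1} + p_{i-2}, q_i = a_i*q_{i-1} + q_{i-2} with p_{-2}=0, p_{-1}=1, q_{-2}=1, q_{-1}=0), until the denominator exceeds 47:
  i=0: a_0=1, p_0 = 1*1 + 0 = 1, q_0 = 1*0 + 1 = 1.
  i=1: a_1=1, p_1 = 1*1 + 1 = 2, q_1 = 1*1 + 0 = 1.
  i=2: a_2=4, p_2 = 4*2 + 1 = 9, q_2 = 4*1 + 1 = 5.
  i=3: a_3=2, p_3 = 2*9 + 2 = 20, q_3 = 2*5 + 1 = 11.
  i=4: a_4=5, p_4 = 5*20 + 9 = 109, q_4 = 5*11 + 5 = 60.
q_4 = 60 > 47, so the last convergent with denominator <= 47 is p_3/q_3 = 20/11.
The closest fraction with denominator <= 47 is either p_3/q_3 or the intermediate fraction (k*p_3 + p_2)/(k*q_3 + q_2) with the largest k >= 1 whose denominator stays <= 47; these approach x as k grows, and every other convergent or intermediate fraction in range is farther away.
Largest k: floor((47 - q_2)/q_3) = floor((47 - 5)/11) = 3.
That gives (3*20 + 9)/(3*11 + 5) = 69/38.
Compare the errors: |x - 20/11| = |674*11 - 20*371|/(371*11) = 6/4081, and |x - 69/38| = |674*38 - 69*371|/(371*38) = 13/14098.
Cross-multiplying, 13*4081 = 53053 < 84588 = 6*14098, so 13/14098 is smaller: the intermediate fraction 69/38 is closer to x than 20/11.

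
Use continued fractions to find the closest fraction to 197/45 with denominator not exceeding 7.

22/5

Expand x = 197/45 as a continued fraction with the Euclidean algorithm:
  197 = 4*45 + 17, so a_0 = 4.
  45 = 2*17 + 11, so a_1 = 2.
  17 = 1*11 + 6, so a_2 = 1.
  11 = 1*6 + 5, so a_3 = 1.
  6 = 1*5 + 1, so a_4 = 1.
  5 = 5*1 + 0, so a_5 = 5.
so x = [4; 2, 1, 1, 1, 5].
Convergents (p_i = a_i*p_{i-1} + p_{i-2}, q_i = a_i*q_{i-1} + q_{i-2} with p_{-2}=0, p_{-1}=1, q_{-2}=1, q_{-1}=0), until the denominator exceeds 7:
  i=0: a_0=4, p_0 = 4*1 + 0 = 4, q_0 = 4*0 + 1 = 1.
  i=1: a_1=2, p_1 = 2*4 + 1 = 9, q_1 = 2*1 + 0 = 2.
  i=2: a_2=1, p_2 = 1*9 + 4 = 13, q_2 = 1*2 + 1 = 3.
  i=3: a_3=1, p_3 = 1*13 + 9 = 22, q_3 = 1*3 + 2 = 5.
  i=4: a_4=1, p_4 = 1*22 + 13 = 35, q_4 = 1*5 + 3 = 8.
q_4 = 8 > 7, so the last convergent with denominator <= 7 is p_3/q_3 = 22/5.
The closest fraction with denominator <= 7 is either p_3/q_3 or the intermediate fraction (k*p_3 + p_2)/(k*q_3 + q_2) with the largest k >= 1 whose denominator stays <= 7; these approach x as k grows, and every other convergent or intermediate fraction in range is farther away.
Largest k: floor((7 - q_2)/q_3) = floor((7 - 3)/5) = 0.
Since k = 0, no intermediate fraction beyond p_3/q_3 has denominator <= 7, so the convergent 22/5 is the closest (its error is |197*5 - 22*45|/(45*5) = 5/225).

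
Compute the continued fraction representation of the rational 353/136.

[2; 1, 1, 2, 8, 1, 2]

Run the Euclidean algorithm on 353 and 136; the successive quotients are the partial quotients a_0, a_1, ... (each step inverts the fractional part left over by the previous one):
  353 = 2*136 + 81, so a_0 = 2.
  136 = 1*81 + 55, so a_1 = 1.
  81 = 1*55 + 26, so a_2 = 1.
  55 = 2*26 + 3, so a_3 = 2.
  26 = 8*3 + 2, so a_4 = 8.
  3 = 1*2 + 1, so a_5 = 1.
  2 = 2*1 + 0, so a_6 = 2.
The remainder reaches 0 after 7 divisions, so the expansion has 7 partial quotients, read off in order.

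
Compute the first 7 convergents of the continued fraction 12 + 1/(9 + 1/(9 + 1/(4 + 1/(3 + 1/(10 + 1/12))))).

12/1, 109/9, 993/82, 4081/337, 13236/1093, 136441/11267, 1650528/136297

Using the convergent recurrence p_i = a_i*p_{i-1} + p_{i-2}, q_i = a_i*q_{i-1} + q_{i-2} with p_{-2}=0, p_{-1}=1, q_{-2}=1, q_{-1}=0:
  i=0: a_0=12, p_0 = 12*1 + 0 = 12, q_0 = 12*0 + 1 = 1.
  i=1: a_1=9, p_1 = 9*12 + 1 = 109, q_1 = 9*1 + 0 = 9.
  i=2: a_2=9, p_2 = 9*109 + 12 = 993, q_2 = 9*9 + 1 = 82.
  i=3: a_3=4, p_3 = 4*993 + 109 = 4081, q_3 = 4*82 + 9 = 337.
  i=4: a_4=3, p_4 = 3*4081 + 993 = 13236, q_4 = 3*337 + 82 = 1093.
  i=5: a_5=10, p_5 = 10*13236 + 4081 = 136441, q_5 = 10*1093 + 337 = 11267.
  i=6: a_6=12, p_6 = 12*136441 + 13236 = 1650528, q_6 = 12*11267 + 1093 = 136297.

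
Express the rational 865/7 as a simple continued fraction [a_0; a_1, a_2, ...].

Run the Euclidean algorithm on 865 and 7; the successive quotients are the partial quotients a_0, a_1, ... (each step inverts the fractional part left over by the previous one):
  865 = 123*7 + 4, so a_0 = 123.
  7 = 1*4 + 3, so a_1 = 1.
  4 = 1*3 + 1, so a_2 = 1.
  3 = 3*1 + 0, so a_3 = 3.
The remainder reaches 0 after 4 divisions, so the expansion has 4 partial quotients, read off in order.

[123; 1, 1, 3]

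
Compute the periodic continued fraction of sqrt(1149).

Write x_i = (sqrt(1149) + m_i)/d_i with (m_0, d_0) = (0, 1). a_0 = floor(sqrt(1149)) = 33, since 33^2 = 1089 <= 1149 < 1156 = 34^2.
Iterate m_{i+1} = d_i*a_i - m_i, d_{i+1} = (1149 - m_{i+1}^2)/d_i, a_{i+1} = floor((a_0 + m_{i+1})/d_{i+1}):
  m_1 = 1*33 - 0 = 33, d_1 = (1149 - 33^2)/1 = 60/1 = 60, a_1 = floor((33 + 33)/60) = 1.
  m_2 = 60*1 - 33 = 27, d_2 = (1149 - 27^2)/60 = 420/60 = 7, a_2 = floor((33 + 27)/7) = 8.
  m_3 = 7*8 - 27 = 29, d_3 = (1149 - 29^2)/7 = 308/7 = 44, a_3 = floor((33 + 29)/44) = 1.
  m_4 = 44*1 - 29 = 15, d_4 = (1149 - 15^2)/44 = 924/44 = 21, a_4 = floor((33 + 15)/21) = 2.
  m_5 = 21*2 - 15 = 27, d_5 = (1149 - 27^2)/21 = 420/21 = 20, a_5 = floor((33 + 27)/20) = 3.
  m_6 = 20*3 - 27 = 33, d_6 = (1149 - 33^2)/20 = 60/20 = 3, a_6 = floor((33 + 33)/3) = 22.
  m_7 = 3*22 - 33 = 33, d_7 = (1149 - 33^2)/3 = 60/3 = 20, a_7 = floor((33 + 33)/20) = 3.
  m_8 = 20*3 - 33 = 27, d_8 = (1149 - 27^2)/20 = 420/20 = 21, a_8 = floor((33 + 27)/21) = 2.
  m_9 = 21*2 - 27 = 15, d_9 = (1149 - 15^2)/21 = 924/21 = 44, a_9 = floor((33 + 15)/44) = 1.
  m_10 = 44*1 - 15 = 29, d_10 = (1149 - 29^2)/44 = 308/44 = 7, a_10 = floor((33 + 29)/7) = 8.
  m_11 = 7*8 - 29 = 27, d_11 = (1149 - 27^2)/7 = 420/7 = 60, a_11 = floor((33 + 27)/60) = 1.
  m_12 = 60*1 - 27 = 33, d_12 = (1149 - 33^2)/60 = 60/60 = 1, a_12 = floor((33 + 33)/1) = 66.
  m_13 = 1*66 - 33 = 33, d_13 = (1149 - 33^2)/1 = 60/1 = 60: (m_13, d_13) = (m_1, d_1) = (33, 60), so from here the quotients repeat a_1, ..., a_12; the period length is 12.
Hence the expansion of sqrt(1149) is a_0 = 33 followed by the repeating block 1, 8, 1, 2, 3, 22, 3, 2, 1, 8, 1, 66 (period 12).

[33; (1, 8, 1, 2, 3, 22, 3, 2, 1, 8, 1, 66)]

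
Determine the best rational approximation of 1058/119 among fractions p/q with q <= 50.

409/46

Expand x = 1058/119 as a continued fraction with the Euclidean algorithm:
  1058 = 8*119 + 106, so a_0 = 8.
  119 = 1*106 + 13, so a_1 = 1.
  106 = 8*13 + 2, so a_2 = 8.
  13 = 6*2 + 1, so a_3 = 6.
  2 = 2*1 + 0, so a_4 = 2.
so x = [8; 1, 8, 6, 2].
Convergents (p_i = a_i*p_{i-1} + p_{i-2}, q_i = a_i*q_{i-1} + q_{i-2} with p_{-2}=0, p_{-1}=1, q_{-2}=1, q_{-1}=0), until the denominator exceeds 50:
  i=0: a_0=8, p_0 = 8*1 + 0 = 8, q_0 = 8*0 + 1 = 1.
  i=1: a_1=1, p_1 = 1*8 + 1 = 9, q_1 = 1*1 + 0 = 1.
  i=2: a_2=8, p_2 = 8*9 + 8 = 80, q_2 = 8*1 + 1 = 9.
  i=3: a_3=6, p_3 = 6*80 + 9 = 489, q_3 = 6*9 + 1 = 55.
q_3 = 55 > 50, so the last convergent with denominator <= 50 is p_2/q_2 = 80/9.
The closest fraction with denominator <= 50 is either p_2/q_2 or the intermediate fraction (k*p_2 + p_1)/(k*q_2 + q_1) with the largest k >= 1 whose denominator stays <= 50; these approach x as k grows, and every other convergent or intermediate fraction in range is farther away.
Largest k: floor((50 - q_1)/q_2) = floor((50 - 1)/9) = 5.
That gives (5*80 + 9)/(5*9 + 1) = 409/46.
Compare the errors: |x - 80/9| = |1058*9 - 80*119|/(119*9) = 2/1071, and |x - 409/46| = |1058*46 - 409*119|/(119*46) = 3/5474.
Cross-multiplying, 3*1071 = 3213 < 10948 = 2*5474, so 3/5474 is smaller: the intermediate fraction 409/46 is closer to x than 80/9.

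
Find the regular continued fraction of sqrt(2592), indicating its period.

Write x_i = (sqrt(2592) + m_i)/d_i with (m_0, d_0) = (0, 1). a_0 = floor(sqrt(2592)) = 50, since 50^2 = 2500 <= 2592 < 2601 = 51^2.
Iterate m_{i+1} = d_i*a_i - m_i, d_{i+1} = (2592 - m_{i+1}^2)/d_i, a_{i+1} = floor((a_0 + m_{i+1})/d_{i+1}):
  m_1 = 1*50 - 0 = 50, d_1 = (2592 - 50^2)/1 = 92/1 = 92, a_1 = floor((50 + 50)/92) = 1.
  m_2 = 92*1 - 50 = 42, d_2 = (2592 - 42^2)/92 = 828/92 = 9, a_2 = floor((50 + 42)/9) = 10.
  m_3 = 9*10 - 42 = 48, d_3 = (2592 - 48^2)/9 = 288/9 = 32, a_3 = floor((50 + 48)/32) = 3.
  m_4 = 32*3 - 48 = 48, d_4 = (2592 - 48^2)/32 = 288/32 = 9, a_4 = floor((50 + 48)/9) = 10.
  m_5 = 9*10 - 48 = 42, d_5 = (2592 - 42^2)/9 = 828/9 = 92, a_5 = floor((50 + 42)/92) = 1.
  m_6 = 92*1 - 42 = 50, d_6 = (2592 - 50^2)/92 = 92/92 = 1, a_6 = floor((50 + 50)/1) = 100.
  m_7 = 1*100 - 50 = 50, d_7 = (2592 - 50^2)/1 = 92/1 = 92: (m_7, d_7) = (m_1, d_1) = (50, 92), so from here the quotients repeat a_1, ..., a_6; the period length is 6.
Hence the expansion of sqrt(2592) is a_0 = 50 followed by the repeating block 1, 10, 3, 10, 1, 100 (period 6).

[50; (1, 10, 3, 10, 1, 100)]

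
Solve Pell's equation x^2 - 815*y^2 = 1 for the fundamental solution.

First expand sqrt(815) as a continued fraction. With x_i = (sqrt(815) + m_i)/d_i and (m_0, d_0) = (0, 1): a_0 = floor(sqrt(815)) = 28, since 28^2 = 784 <= 815 < 841 = 29^2.
Iterate m_{i+1} = d_i*a_i - m_i, d_{i+1} = (815 - m_{i+1}^2)/d_i, a_{i+1} = floor((a_0 + m_{i+1})/d_{i+1}):
  m_1 = 1*28 - 0 = 28, d_1 = (815 - 28^2)/1 = 31/1 = 31, a_1 = floor((28 + 28)/31) = 1.
  m_2 = 31*1 - 28 = 3, d_2 = (815 - 3^2)/31 = 806/31 = 26, a_2 = floor((28 + 3)/26) = 1.
  m_3 = 26*1 - 3 = 23, d_3 = (815 - 23^2)/26 = 286/26 = 11, a_3 = floor((28 + 23)/11) = 4.
  m_4 = 11*4 - 23 = 21, d_4 = (815 - 21^2)/11 = 374/11 = 34, a_4 = floor((28 + 21)/34) = 1.
  m_5 = 34*1 - 21 = 13, d_5 = (815 - 13^2)/34 = 646/34 = 19, a_5 = floor((28 + 13)/19) = 2.
  m_6 = 19*2 - 13 = 25, d_6 = (815 - 25^2)/19 = 190/19 = 10, a_6 = floor((28 + 25)/10) = 5.
  m_7 = 10*5 - 25 = 25, d_7 = (815 - 25^2)/10 = 190/10 = 19, a_7 = floor((28 + 25)/19) = 2.
  m_8 = 19*2 - 25 = 13, d_8 = (815 - 13^2)/19 = 646/19 = 34, a_8 = floor((28 + 13)/34) = 1.
  m_9 = 34*1 - 13 = 21, d_9 = (815 - 21^2)/34 = 374/34 = 11, a_9 = floor((28 + 21)/11) = 4.
  m_10 = 11*4 - 21 = 23, d_10 = (815 - 23^2)/11 = 286/11 = 26, a_10 = floor((28 + 23)/26) = 1.
  m_11 = 26*1 - 23 = 3, d_11 = (815 - 3^2)/26 = 806/26 = 31, a_11 = floor((28 + 3)/31) = 1.
  m_12 = 31*1 - 3 = 28, d_12 = (815 - 28^2)/31 = 31/31 = 1, a_12 = floor((28 + 28)/1) = 56.
  m_13 = 1*56 - 28 = 28, d_13 = (815 - 28^2)/1 = 31/1 = 31: (m_13, d_13) = (m_1, d_1) = (28, 31), so from here the quotients repeat a_1, ..., a_12; the period length is 12.
So sqrt(815) = [28; (1, 1, 4, 1, 2, 5, 2, 1, 4, 1, 1, 56)] with period length k = 12.
k is even, so the fundamental solution of x^2 - 815y^2 = 1 is (p_{k-1}, q_{k-1}) = (p_11, q_11); compute convergents through index 11.
Convergents (p_i = a_i*p_{i-1} + p_{i-2}, q_i = a_i*q_{i-1} + q_{i-2} with p_{-2}=0, p_{-1}=1, q_{-2}=1, q_{-1}=0):
  i=0: a_0=28, p_0 = 28*1 + 0 = 28, q_0 = 28*0 + 1 = 1.
  i=1: a_1=1, p_1 = 1*28 + 1 = 29, q_1 = 1*1 + 0 = 1.
  i=2: a_2=1, p_2 = 1*29 + 28 = 57, q_2 = 1*1 + 1 = 2.
  i=3: a_3=4, p_3 = 4*57 + 29 = 257, q_3 = 4*2 + 1 = 9.
  i=4: a_4=1, p_4 = 1*257 + 57 = 314, q_4 = 1*9 + 2 = 11.
  i=5: a_5=2, p_5 = 2*314 + 257 = 885, q_5 = 2*11 + 9 = 31.
  i=6: a_6=5, p_6 = 5*885 + 314 = 4739, q_6 = 5*31 + 11 = 166.
  i=7: a_7=2, p_7 = 2*4739 + 885 = 10363, q_7 = 2*166 + 31 = 363.
  i=8: a_8=1, p_8 = 1*10363 + 4739 = 15102, q_8 = 1*363 + 166 = 529.
  i=9: a_9=4, p_9 = 4*15102 + 10363 = 70771, q_9 = 4*529 + 363 = 2479.
  i=10: a_10=1, p_10 = 1*70771 + 15102 = 85873, q_10 = 1*2479 + 529 = 3008.
  i=11: a_11=1, p_11 = 1*85873 + 70771 = 156644, q_11 = 1*3008 + 2479 = 5487.
Check: 156644^2 - 815*5487^2 = 24537342736 - 24537342735 = 1, so (x, y) = (156644, 5487) solves the equation, and by the theorem it is the least positive solution.

(x, y) = (156644, 5487)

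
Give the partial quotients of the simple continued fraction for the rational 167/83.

[2; 83]

Run the Euclidean algorithm on 167 and 83; the successive quotients are the partial quotients a_0, a_1, ... (each step inverts the fractional part left over by the previous one):
  167 = 2*83 + 1, so a_0 = 2.
  83 = 83*1 + 0, so a_1 = 83.
The remainder reaches 0 after 2 divisions, so the expansion has 2 partial quotients, read off in order.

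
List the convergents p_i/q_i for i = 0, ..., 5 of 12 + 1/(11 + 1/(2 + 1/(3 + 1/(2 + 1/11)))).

Using the convergent recurrence p_i = a_i*p_{i-1} + p_{i-2}, q_i = a_i*q_{i-1} + q_{i-2} with p_{-2}=0, p_{-1}=1, q_{-2}=1, q_{-1}=0:
  i=0: a_0=12, p_0 = 12*1 + 0 = 12, q_0 = 12*0 + 1 = 1.
  i=1: a_1=11, p_1 = 11*12 + 1 = 133, q_1 = 11*1 + 0 = 11.
  i=2: a_2=2, p_2 = 2*133 + 12 = 278, q_2 = 2*11 + 1 = 23.
  i=3: a_3=3, p_3 = 3*278 + 133 = 967, q_3 = 3*23 + 11 = 80.
  i=4: a_4=2, p_4 = 2*967 + 278 = 2212, q_4 = 2*80 + 23 = 183.
  i=5: a_5=11, p_5 = 11*2212 + 967 = 25299, q_5 = 11*183 + 80 = 2093.

12/1, 133/11, 278/23, 967/80, 2212/183, 25299/2093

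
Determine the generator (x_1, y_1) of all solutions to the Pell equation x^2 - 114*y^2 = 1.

(x, y) = (1025, 96)

First expand sqrt(114) as a continued fraction. With x_i = (sqrt(114) + m_i)/d_i and (m_0, d_0) = (0, 1): a_0 = floor(sqrt(114)) = 10, since 10^2 = 100 <= 114 < 121 = 11^2.
Iterate m_{i+1} = d_i*a_i - m_i, d_{i+1} = (114 - m_{i+1}^2)/d_i, a_{i+1} = floor((a_0 + m_{i+1})/d_{i+1}):
  m_1 = 1*10 - 0 = 10, d_1 = (114 - 10^2)/1 = 14/1 = 14, a_1 = floor((10 + 10)/14) = 1.
  m_2 = 14*1 - 10 = 4, d_2 = (114 - 4^2)/14 = 98/14 = 7, a_2 = floor((10 + 4)/7) = 2.
  m_3 = 7*2 - 4 = 10, d_3 = (114 - 10^2)/7 = 14/7 = 2, a_3 = floor((10 + 10)/2) = 10.
  m_4 = 2*10 - 10 = 10, d_4 = (114 - 10^2)/2 = 14/2 = 7, a_4 = floor((10 + 10)/7) = 2.
  m_5 = 7*2 - 10 = 4, d_5 = (114 - 4^2)/7 = 98/7 = 14, a_5 = floor((10 + 4)/14) = 1.
  m_6 = 14*1 - 4 = 10, d_6 = (114 - 10^2)/14 = 14/14 = 1, a_6 = floor((10 + 10)/1) = 20.
  m_7 = 1*20 - 10 = 10, d_7 = (114 - 10^2)/1 = 14/1 = 14: (m_7, d_7) = (m_1, d_1) = (10, 14), so from here the quotients repeat a_1, ..., a_6; the period length is 6.
So sqrt(114) = [10; (1, 2, 10, 2, 1, 20)] with period length k = 6.
k is even, so the fundamental solution of x^2 - 114y^2 = 1 is (p_{k-1}, q_{k-1}) = (p_5, q_5); compute convergents through index 5.
Convergents (p_i = a_i*p_{i-1} + p_{i-2}, q_i = a_i*q_{i-1} + q_{i-2} with p_{-2}=0, p_{-1}=1, q_{-2}=1, q_{-1}=0):
  i=0: a_0=10, p_0 = 10*1 + 0 = 10, q_0 = 10*0 + 1 = 1.
  i=1: a_1=1, p_1 = 1*10 + 1 = 11, q_1 = 1*1 + 0 = 1.
  i=2: a_2=2, p_2 = 2*11 + 10 = 32, q_2 = 2*1 + 1 = 3.
  i=3: a_3=10, p_3 = 10*32 + 11 = 331, q_3 = 10*3 + 1 = 31.
  i=4: a_4=2, p_4 = 2*331 + 32 = 694, q_4 = 2*31 + 3 = 65.
  i=5: a_5=1, p_5 = 1*694 + 331 = 1025, q_5 = 1*65 + 31 = 96.
Check: 1025^2 - 114*96^2 = 1050625 - 1050624 = 1, so (x, y) = (1025, 96) solves the equation, and by the theorem it is the least positive solution.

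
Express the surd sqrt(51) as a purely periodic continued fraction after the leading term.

Write x_i = (sqrt(51) + m_i)/d_i with (m_0, d_0) = (0, 1). a_0 = floor(sqrt(51)) = 7, since 7^2 = 49 <= 51 < 64 = 8^2.
Iterate m_{i+1} = d_i*a_i - m_i, d_{i+1} = (51 - m_{i+1}^2)/d_i, a_{i+1} = floor((a_0 + m_{i+1})/d_{i+1}):
  m_1 = 1*7 - 0 = 7, d_1 = (51 - 7^2)/1 = 2/1 = 2, a_1 = floor((7 + 7)/2) = 7.
  m_2 = 2*7 - 7 = 7, d_2 = (51 - 7^2)/2 = 2/2 = 1, a_2 = floor((7 + 7)/1) = 14.
  m_3 = 1*14 - 7 = 7, d_3 = (51 - 7^2)/1 = 2/1 = 2: (m_3, d_3) = (m_1, d_1) = (7, 2), so from here the quotients repeat a_1, a_2; the period length is 2.
Hence the expansion of sqrt(51) is a_0 = 7 followed by the repeating block 7, 14 (period 2).

[7; (7, 14)]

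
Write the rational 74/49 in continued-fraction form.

[1; 1, 1, 24]

Run the Euclidean algorithm on 74 and 49; the successive quotients are the partial quotients a_0, a_1, ... (each step inverts the fractional part left over by the previous one):
  74 = 1*49 + 25, so a_0 = 1.
  49 = 1*25 + 24, so a_1 = 1.
  25 = 1*24 + 1, so a_2 = 1.
  24 = 24*1 + 0, so a_3 = 24.
The remainder reaches 0 after 4 divisions, so the expansion has 4 partial quotients, read off in order.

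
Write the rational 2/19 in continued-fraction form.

Run the Euclidean algorithm on 2 and 19; the successive quotients are the partial quotients a_0, a_1, ... (each step inverts the fractional part left over by the previous one):
  2 = 0*19 + 2, so a_0 = 0.
  19 = 9*2 + 1, so a_1 = 9.
  2 = 2*1 + 0, so a_2 = 2.
The remainder reaches 0 after 3 divisions, so the expansion has 3 partial quotients, read off in order.

[0; 9, 2]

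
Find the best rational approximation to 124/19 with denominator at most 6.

13/2

Expand x = 124/19 as a continued fraction with the Euclidean algorithm:
  124 = 6*19 + 10, so a_0 = 6.
  19 = 1*10 + 9, so a_1 = 1.
  10 = 1*9 + 1, so a_2 = 1.
  9 = 9*1 + 0, so a_3 = 9.
so x = [6; 1, 1, 9].
Convergents (p_i = a_i*p_{i-1} + p_{i-2}, q_i = a_i*q_{i-1} + q_{i-2} with p_{-2}=0, p_{-1}=1, q_{-2}=1, q_{-1}=0), until the denominator exceeds 6:
  i=0: a_0=6, p_0 = 6*1 + 0 = 6, q_0 = 6*0 + 1 = 1.
  i=1: a_1=1, p_1 = 1*6 + 1 = 7, q_1 = 1*1 + 0 = 1.
  i=2: a_2=1, p_2 = 1*7 + 6 = 13, q_2 = 1*1 + 1 = 2.
  i=3: a_3=9, p_3 = 9*13 + 7 = 124, q_3 = 9*2 + 1 = 19.
q_3 = 19 > 6, so the last convergent with denominator <= 6 is p_2/q_2 = 13/2.
The closest fraction with denominator <= 6 is either p_2/q_2 or the intermediate fraction (k*p_2 + p_1)/(k*q_2 + q_1) with the largest k >= 1 whose denominator stays <= 6; these approach x as k grows, and every other convergent or intermediate fraction in range is farther away.
Largest k: floor((6 - q_1)/q_2) = floor((6 - 1)/2) = 2.
That gives (2*13 + 7)/(2*2 + 1) = 33/5.
Compare the errors: |x - 13/2| = |124*2 - 13*19|/(19*2) = 1/38, and |x - 33/5| = |124*5 - 33*19|/(19*5) = 7/95.
Cross-multiplying, 1*95 = 95 < 266 = 7*38, so 1/38 is smaller: the convergent 13/2 is closer to x than 33/5.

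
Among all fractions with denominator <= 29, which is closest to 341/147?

Expand x = 341/147 as a continued fraction with the Euclidean algorithm:
  341 = 2*147 + 47, so a_0 = 2.
  147 = 3*47 + 6, so a_1 = 3.
  47 = 7*6 + 5, so a_2 = 7.
  6 = 1*5 + 1, so a_3 = 1.
  5 = 5*1 + 0, so a_4 = 5.
so x = [2; 3, 7, 1, 5].
Convergents (p_i = a_i*p_{i-1} + p_{i-2}, q_i = a_i*q_{i-1} + q_{i-2} with p_{-2}=0, p_{-1}=1, q_{-2}=1, q_{-1}=0), until the denominator exceeds 29:
  i=0: a_0=2, p_0 = 2*1 + 0 = 2, q_0 = 2*0 + 1 = 1.
  i=1: a_1=3, p_1 = 3*2 + 1 = 7, q_1 = 3*1 + 0 = 3.
  i=2: a_2=7, p_2 = 7*7 + 2 = 51, q_2 = 7*3 + 1 = 22.
  i=3: a_3=1, p_3 = 1*51 + 7 = 58, q_3 = 1*22 + 3 = 25.
  i=4: a_4=5, p_4 = 5*58 + 51 = 341, q_4 = 5*25 + 22 = 147.
q_4 = 147 > 29, so the last convergent with denominator <= 29 is p_3/q_3 = 58/25.
The closest fraction with denominator <= 29 is either p_3/q_3 or the intermediate fraction (k*p_3 + p_2)/(k*q_3 + q_2) with the largest k >= 1 whose denominator stays <= 29; these approach x as k grows, and every other convergent or intermediate fraction in range is farther away.
Largest k: floor((29 - q_2)/q_3) = floor((29 - 22)/25) = 0.
Since k = 0, no intermediate fraction beyond p_3/q_3 has denominator <= 29, so the convergent 58/25 is the closest (its error is |341*25 - 58*147|/(147*25) = 1/3675).

58/25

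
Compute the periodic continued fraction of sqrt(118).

Write x_i = (sqrt(118) + m_i)/d_i with (m_0, d_0) = (0, 1). a_0 = floor(sqrt(118)) = 10, since 10^2 = 100 <= 118 < 121 = 11^2.
Iterate m_{i+1} = d_i*a_i - m_i, d_{i+1} = (118 - m_{i+1}^2)/d_i, a_{i+1} = floor((a_0 + m_{i+1})/d_{i+1}):
  m_1 = 1*10 - 0 = 10, d_1 = (118 - 10^2)/1 = 18/1 = 18, a_1 = floor((10 + 10)/18) = 1.
  m_2 = 18*1 - 10 = 8, d_2 = (118 - 8^2)/18 = 54/18 = 3, a_2 = floor((10 + 8)/3) = 6.
  m_3 = 3*6 - 8 = 10, d_3 = (118 - 10^2)/3 = 18/3 = 6, a_3 = floor((10 + 10)/6) = 3.
  m_4 = 6*3 - 10 = 8, d_4 = (118 - 8^2)/6 = 54/6 = 9, a_4 = floor((10 + 8)/9) = 2.
  m_5 = 9*2 - 8 = 10, d_5 = (118 - 10^2)/9 = 18/9 = 2, a_5 = floor((10 + 10)/2) = 10.
  m_6 = 2*10 - 10 = 10, d_6 = (118 - 10^2)/2 = 18/2 = 9, a_6 = floor((10 + 10)/9) = 2.
  m_7 = 9*2 - 10 = 8, d_7 = (118 - 8^2)/9 = 54/9 = 6, a_7 = floor((10 + 8)/6) = 3.
  m_8 = 6*3 - 8 = 10, d_8 = (118 - 10^2)/6 = 18/6 = 3, a_8 = floor((10 + 10)/3) = 6.
  m_9 = 3*6 - 10 = 8, d_9 = (118 - 8^2)/3 = 54/3 = 18, a_9 = floor((10 + 8)/18) = 1.
  m_10 = 18*1 - 8 = 10, d_10 = (118 - 10^2)/18 = 18/18 = 1, a_10 = floor((10 + 10)/1) = 20.
  m_11 = 1*20 - 10 = 10, d_11 = (118 - 10^2)/1 = 18/1 = 18: (m_11, d_11) = (m_1, d_1) = (10, 18), so from here the quotients repeat a_1, ..., a_10; the period length is 10.
Hence the expansion of sqrt(118) is a_0 = 10 followed by the repeating block 1, 6, 3, 2, 10, 2, 3, 6, 1, 20 (period 10).

[10; (1, 6, 3, 2, 10, 2, 3, 6, 1, 20)]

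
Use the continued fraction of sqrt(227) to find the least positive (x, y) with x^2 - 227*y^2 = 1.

(x, y) = (226, 15)

First expand sqrt(227) as a continued fraction. With x_i = (sqrt(227) + m_i)/d_i and (m_0, d_0) = (0, 1): a_0 = floor(sqrt(227)) = 15, since 15^2 = 225 <= 227 < 256 = 16^2.
Iterate m_{i+1} = d_i*a_i - m_i, d_{i+1} = (227 - m_{i+1}^2)/d_i, a_{i+1} = floor((a_0 + m_{i+1})/d_{i+1}):
  m_1 = 1*15 - 0 = 15, d_1 = (227 - 15^2)/1 = 2/1 = 2, a_1 = floor((15 + 15)/2) = 15.
  m_2 = 2*15 - 15 = 15, d_2 = (227 - 15^2)/2 = 2/2 = 1, a_2 = floor((15 + 15)/1) = 30.
  m_3 = 1*30 - 15 = 15, d_3 = (227 - 15^2)/1 = 2/1 = 2: (m_3, d_3) = (m_1, d_1) = (15, 2), so from here the quotients repeat a_1, a_2; the period length is 2.
So sqrt(227) = [15; (15, 30)] with period length k = 2.
k is even, so the fundamental solution of x^2 - 227y^2 = 1 is (p_{k-1}, q_{k-1}) = (p_1, q_1); compute convergents through index 1.
Convergents (p_i = a_i*p_{i-1} + p_{i-2}, q_i = a_i*q_{i-1} + q_{i-2} with p_{-2}=0, p_{-1}=1, q_{-2}=1, q_{-1}=0):
  i=0: a_0=15, p_0 = 15*1 + 0 = 15, q_0 = 15*0 + 1 = 1.
  i=1: a_1=15, p_1 = 15*15 + 1 = 226, q_1 = 15*1 + 0 = 15.
Check: 226^2 - 227*15^2 = 51076 - 51075 = 1, so (x, y) = (226, 15) solves the equation, and by the theorem it is the least positive solution.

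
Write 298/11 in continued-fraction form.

Run the Euclidean algorithm on 298 and 11; the successive quotients are the partial quotients a_0, a_1, ... (each step inverts the fractional part left over by the previous one):
  298 = 27*11 + 1, so a_0 = 27.
  11 = 11*1 + 0, so a_1 = 11.
The remainder reaches 0 after 2 divisions, so the expansion has 2 partial quotients, read off in order.

[27; 11]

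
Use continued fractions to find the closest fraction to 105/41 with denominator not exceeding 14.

Expand x = 105/41 as a continued fraction with the Euclidean algorithm:
  105 = 2*41 + 23, so a_0 = 2.
  41 = 1*23 + 18, so a_1 = 1.
  23 = 1*18 + 5, so a_2 = 1.
  18 = 3*5 + 3, so a_3 = 3.
  5 = 1*3 + 2, so a_4 = 1.
  3 = 1*2 + 1, so a_5 = 1.
  2 = 2*1 + 0, so a_6 = 2.
so x = [2; 1, 1, 3, 1, 1, 2].
Convergents (p_i = a_i*p_{i-1} + p_{i-2}, q_i = a_i*q_{i-1} + q_{i-2} with p_{-2}=0, p_{-1}=1, q_{-2}=1, q_{-1}=0), until the denominator exceeds 14:
  i=0: a_0=2, p_0 = 2*1 + 0 = 2, q_0 = 2*0 + 1 = 1.
  i=1: a_1=1, p_1 = 1*2 + 1 = 3, q_1 = 1*1 + 0 = 1.
  i=2: a_2=1, p_2 = 1*3 + 2 = 5, q_2 = 1*1 + 1 = 2.
  i=3: a_3=3, p_3 = 3*5 + 3 = 18, q_3 = 3*2 + 1 = 7.
  i=4: a_4=1, p_4 = 1*18 + 5 = 23, q_4 = 1*7 + 2 = 9.
  i=5: a_5=1, p_5 = 1*23 + 18 = 41, q_5 = 1*9 + 7 = 16.
q_5 = 16 > 14, so the last convergent with denominator <= 14 is p_4/q_4 = 23/9.
The closest fraction with denominator <= 14 is either p_4/q_4 or the intermediate fraction (k*p_4 + p_3)/(k*q_4 + q_3) with the largest k >= 1 whose denominator stays <= 14; these approach x as k grows, and every other convergent or intermediate fraction in range is farther away.
Largest k: floor((14 - q_3)/q_4) = floor((14 - 7)/9) = 0.
Since k = 0, no intermediate fraction beyond p_4/q_4 has denominator <= 14, so the convergent 23/9 is the closest (its error is |105*9 - 23*41|/(41*9) = 2/369).

23/9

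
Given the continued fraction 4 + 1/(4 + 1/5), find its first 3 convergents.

Using the convergent recurrence p_i = a_i*p_{i-1} + p_{i-2}, q_i = a_i*q_{i-1} + q_{i-2} with p_{-2}=0, p_{-1}=1, q_{-2}=1, q_{-1}=0:
  i=0: a_0=4, p_0 = 4*1 + 0 = 4, q_0 = 4*0 + 1 = 1.
  i=1: a_1=4, p_1 = 4*4 + 1 = 17, q_1 = 4*1 + 0 = 4.
  i=2: a_2=5, p_2 = 5*17 + 4 = 89, q_2 = 5*4 + 1 = 21.

4/1, 17/4, 89/21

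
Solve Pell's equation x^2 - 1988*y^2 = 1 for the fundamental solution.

(x, y) = (1201887, 26956)

First expand sqrt(1988) as a continued fraction. With x_i = (sqrt(1988) + m_i)/d_i and (m_0, d_0) = (0, 1): a_0 = floor(sqrt(1988)) = 44, since 44^2 = 1936 <= 1988 < 2025 = 45^2.
Iterate m_{i+1} = d_i*a_i - m_i, d_{i+1} = (1988 - m_{i+1}^2)/d_i, a_{i+1} = floor((a_0 + m_{i+1})/d_{i+1}):
  m_1 = 1*44 - 0 = 44, d_1 = (1988 - 44^2)/1 = 52/1 = 52, a_1 = floor((44 + 44)/52) = 1.
  m_2 = 52*1 - 44 = 8, d_2 = (1988 - 8^2)/52 = 1924/52 = 37, a_2 = floor((44 + 8)/37) = 1.
  m_3 = 37*1 - 8 = 29, d_3 = (1988 - 29^2)/37 = 1147/37 = 31, a_3 = floor((44 + 29)/31) = 2.
  m_4 = 31*2 - 29 = 33, d_4 = (1988 - 33^2)/31 = 899/31 = 29, a_4 = floor((44 + 33)/29) = 2.
  m_5 = 29*2 - 33 = 25, d_5 = (1988 - 25^2)/29 = 1363/29 = 47, a_5 = floor((44 + 25)/47) = 1.
  m_6 = 47*1 - 25 = 22, d_6 = (1988 - 22^2)/47 = 1504/47 = 32, a_6 = floor((44 + 22)/32) = 2.
  m_7 = 32*2 - 22 = 42, d_7 = (1988 - 42^2)/32 = 224/32 = 7, a_7 = floor((44 + 42)/7) = 12.
  m_8 = 7*12 - 42 = 42, d_8 = (1988 - 42^2)/7 = 224/7 = 32, a_8 = floor((44 + 42)/32) = 2.
  m_9 = 32*2 - 42 = 22, d_9 = (1988 - 22^2)/32 = 1504/32 = 47, a_9 = floor((44 + 22)/47) = 1.
  m_10 = 47*1 - 22 = 25, d_10 = (1988 - 25^2)/47 = 1363/47 = 29, a_10 = floor((44 + 25)/29) = 2.
  m_11 = 29*2 - 25 = 33, d_11 = (1988 - 33^2)/29 = 899/29 = 31, a_11 = floor((44 + 33)/31) = 2.
  m_12 = 31*2 - 33 = 29, d_12 = (1988 - 29^2)/31 = 1147/31 = 37, a_12 = floor((44 + 29)/37) = 1.
  m_13 = 37*1 - 29 = 8, d_13 = (1988 - 8^2)/37 = 1924/37 = 52, a_13 = floor((44 + 8)/52) = 1.
  m_14 = 52*1 - 8 = 44, d_14 = (1988 - 44^2)/52 = 52/52 = 1, a_14 = floor((44 + 44)/1) = 88.
  m_15 = 1*88 - 44 = 44, d_15 = (1988 - 44^2)/1 = 52/1 = 52: (m_15, d_15) = (m_1, d_1) = (44, 52), so from here the quotients repeat a_1, ..., a_14; the period length is 14.
So sqrt(1988) = [44; (1, 1, 2, 2, 1, 2, 12, 2, 1, 2, 2, 1, 1, 88)] with period length k = 14.
k is even, so the fundamental solution of x^2 - 1988y^2 = 1 is (p_{k-1}, q_{k-1}) = (p_13, q_13); compute convergents through index 13.
Convergents (p_i = a_i*p_{i-1} + p_{i-2}, q_i = a_i*q_{i-1} + q_{i-2} with p_{-2}=0, p_{-1}=1, q_{-2}=1, q_{-1}=0):
  i=0: a_0=44, p_0 = 44*1 + 0 = 44, q_0 = 44*0 + 1 = 1.
  i=1: a_1=1, p_1 = 1*44 + 1 = 45, q_1 = 1*1 + 0 = 1.
  i=2: a_2=1, p_2 = 1*45 + 44 = 89, q_2 = 1*1 + 1 = 2.
  i=3: a_3=2, p_3 = 2*89 + 45 = 223, q_3 = 2*2 + 1 = 5.
  i=4: a_4=2, p_4 = 2*223 + 89 = 535, q_4 = 2*5 + 2 = 12.
  i=5: a_5=1, p_5 = 1*535 + 223 = 758, q_5 = 1*12 + 5 = 17.
  i=6: a_6=2, p_6 = 2*758 + 535 = 2051, q_6 = 2*17 + 12 = 46.
  i=7: a_7=12, p_7 = 12*2051 + 758 = 25370, q_7 = 12*46 + 17 = 569.
  i=8: a_8=2, p_8 = 2*25370 + 2051 = 52791, q_8 = 2*569 + 46 = 1184.
  i=9: a_9=1, p_9 = 1*52791 + 25370 = 78161, q_9 = 1*1184 + 569 = 1753.
  i=10: a_10=2, p_10 = 2*78161 + 52791 = 209113, q_10 = 2*1753 + 1184 = 4690.
  i=11: a_11=2, p_11 = 2*209113 + 78161 = 496387, q_11 = 2*4690 + 1753 = 11133.
  i=12: a_12=1, p_12 = 1*496387 + 209113 = 705500, q_12 = 1*11133 + 4690 = 15823.
  i=13: a_13=1, p_13 = 1*705500 + 496387 = 1201887, q_13 = 1*15823 + 11133 = 26956.
Check: 1201887^2 - 1988*26956^2 = 1444532360769 - 1444532360768 = 1, so (x, y) = (1201887, 26956) solves the equation, and by the theorem it is the least positive solution.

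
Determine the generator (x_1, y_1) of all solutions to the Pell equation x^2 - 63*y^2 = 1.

(x, y) = (8, 1)

First expand sqrt(63) as a continued fraction. With x_i = (sqrt(63) + m_i)/d_i and (m_0, d_0) = (0, 1): a_0 = floor(sqrt(63)) = 7, since 7^2 = 49 <= 63 < 64 = 8^2.
Iterate m_{i+1} = d_i*a_i - m_i, d_{i+1} = (63 - m_{i+1}^2)/d_i, a_{i+1} = floor((a_0 + m_{i+1})/d_{i+1}):
  m_1 = 1*7 - 0 = 7, d_1 = (63 - 7^2)/1 = 14/1 = 14, a_1 = floor((7 + 7)/14) = 1.
  m_2 = 14*1 - 7 = 7, d_2 = (63 - 7^2)/14 = 14/14 = 1, a_2 = floor((7 + 7)/1) = 14.
  m_3 = 1*14 - 7 = 7, d_3 = (63 - 7^2)/1 = 14/1 = 14: (m_3, d_3) = (m_1, d_1) = (7, 14), so from here the quotients repeat a_1, a_2; the period length is 2.
So sqrt(63) = [7; (1, 14)] with period length k = 2.
k is even, so the fundamental solution of x^2 - 63y^2 = 1 is (p_{k-1}, q_{k-1}) = (p_1, q_1); compute convergents through index 1.
Convergents (p_i = a_i*p_{i-1} + p_{i-2}, q_i = a_i*q_{i-1} + q_{i-2} with p_{-2}=0, p_{-1}=1, q_{-2}=1, q_{-1}=0):
  i=0: a_0=7, p_0 = 7*1 + 0 = 7, q_0 = 7*0 + 1 = 1.
  i=1: a_1=1, p_1 = 1*7 + 1 = 8, q_1 = 1*1 + 0 = 1.
Check: 8^2 - 63*1^2 = 64 - 63 = 1, so (x, y) = (8, 1) solves the equation, and by the theorem it is the least positive solution.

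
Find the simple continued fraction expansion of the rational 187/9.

[20; 1, 3, 2]

Run the Euclidean algorithm on 187 and 9; the successive quotients are the partial quotients a_0, a_1, ... (each step inverts the fractional part left over by the previous one):
  187 = 20*9 + 7, so a_0 = 20.
  9 = 1*7 + 2, so a_1 = 1.
  7 = 3*2 + 1, so a_2 = 3.
  2 = 2*1 + 0, so a_3 = 2.
The remainder reaches 0 after 4 divisions, so the expansion has 4 partial quotients, read off in order.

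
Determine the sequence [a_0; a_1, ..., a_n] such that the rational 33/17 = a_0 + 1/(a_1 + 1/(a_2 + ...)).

[1; 1, 16]

Run the Euclidean algorithm on 33 and 17; the successive quotients are the partial quotients a_0, a_1, ... (each step inverts the fractional part left over by the previous one):
  33 = 1*17 + 16, so a_0 = 1.
  17 = 1*16 + 1, so a_1 = 1.
  16 = 16*1 + 0, so a_2 = 16.
The remainder reaches 0 after 3 divisions, so the expansion has 3 partial quotients, read off in order.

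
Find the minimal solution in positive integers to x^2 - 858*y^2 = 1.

First expand sqrt(858) as a continued fraction. With x_i = (sqrt(858) + m_i)/d_i and (m_0, d_0) = (0, 1): a_0 = floor(sqrt(858)) = 29, since 29^2 = 841 <= 858 < 900 = 30^2.
Iterate m_{i+1} = d_i*a_i - m_i, d_{i+1} = (858 - m_{i+1}^2)/d_i, a_{i+1} = floor((a_0 + m_{i+1})/d_{i+1}):
  m_1 = 1*29 - 0 = 29, d_1 = (858 - 29^2)/1 = 17/1 = 17, a_1 = floor((29 + 29)/17) = 3.
  m_2 = 17*3 - 29 = 22, d_2 = (858 - 22^2)/17 = 374/17 = 22, a_2 = floor((29 + 22)/22) = 2.
  m_3 = 22*2 - 22 = 22, d_3 = (858 - 22^2)/22 = 374/22 = 17, a_3 = floor((29 + 22)/17) = 3.
  m_4 = 17*3 - 22 = 29, d_4 = (858 - 29^2)/17 = 17/17 = 1, a_4 = floor((29 + 29)/1) = 58.
  m_5 = 1*58 - 29 = 29, d_5 = (858 - 29^2)/1 = 17/1 = 17: (m_5, d_5) = (m_1, d_1) = (29, 17), so from here the quotients repeat a_1, ..., a_4; the period length is 4.
So sqrt(858) = [29; (3, 2, 3, 58)] with period length k = 4.
k is even, so the fundamental solution of x^2 - 858y^2 = 1 is (p_{k-1}, q_{k-1}) = (p_3, q_3); compute convergents through index 3.
Convergents (p_i = a_i*p_{i-1} + p_{i-2}, q_i = a_i*q_{i-1} + q_{i-2} with p_{-2}=0, p_{-1}=1, q_{-2}=1, q_{-1}=0):
  i=0: a_0=29, p_0 = 29*1 + 0 = 29, q_0 = 29*0 + 1 = 1.
  i=1: a_1=3, p_1 = 3*29 + 1 = 88, q_1 = 3*1 + 0 = 3.
  i=2: a_2=2, p_2 = 2*88 + 29 = 205, q_2 = 2*3 + 1 = 7.
  i=3: a_3=3, p_3 = 3*205 + 88 = 703, q_3 = 3*7 + 3 = 24.
Check: 703^2 - 858*24^2 = 494209 - 494208 = 1, so (x, y) = (703, 24) solves the equation, and by the theorem it is the least positive solution.

(x, y) = (703, 24)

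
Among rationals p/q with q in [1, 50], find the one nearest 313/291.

43/40

Expand x = 313/291 as a continued fraction with the Euclidean algorithm:
  313 = 1*291 + 22, so a_0 = 1.
  291 = 13*22 + 5, so a_1 = 13.
  22 = 4*5 + 2, so a_2 = 4.
  5 = 2*2 + 1, so a_3 = 2.
  2 = 2*1 + 0, so a_4 = 2.
so x = [1; 13, 4, 2, 2].
Convergents (p_i = a_i*p_{i-1} + p_{i-2}, q_i = a_i*q_{i-1} + q_{i-2} with p_{-2}=0, p_{-1}=1, q_{-2}=1, q_{-1}=0), until the denominator exceeds 50:
  i=0: a_0=1, p_0 = 1*1 + 0 = 1, q_0 = 1*0 + 1 = 1.
  i=1: a_1=13, p_1 = 13*1 + 1 = 14, q_1 = 13*1 + 0 = 13.
  i=2: a_2=4, p_2 = 4*14 + 1 = 57, q_2 = 4*13 + 1 = 53.
q_2 = 53 > 50, so the last convergent with denominator <= 50 is p_1/q_1 = 14/13.
The closest fraction with denominator <= 50 is either p_1/q_1 or the intermediate fraction (k*p_1 + p_0)/(k*q_1 + q_0) with the largest k >= 1 whose denominator stays <= 50; these approach x as k grows, and every other convergent or intermediate fraction in range is farther away.
Largest k: floor((50 - q_0)/q_1) = floor((50 - 1)/13) = 3.
That gives (3*14 + 1)/(3*13 + 1) = 43/40.
Compare the errors: |x - 14/13| = |313*13 - 14*291|/(291*13) = 5/3783, and |x - 43/40| = |313*40 - 43*291|/(291*40) = 7/11640.
Cross-multiplying, 7*3783 = 26481 < 58200 = 5*11640, so 7/11640 is smaller: the intermediate fraction 43/40 is closer to x than 14/13.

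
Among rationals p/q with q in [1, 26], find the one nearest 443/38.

Expand x = 443/38 as a continued fraction with the Euclidean algorithm:
  443 = 11*38 + 25, so a_0 = 11.
  38 = 1*25 + 13, so a_1 = 1.
  25 = 1*13 + 12, so a_2 = 1.
  13 = 1*12 + 1, so a_3 = 1.
  12 = 12*1 + 0, so a_4 = 12.
so x = [11; 1, 1, 1, 12].
Convergents (p_i = a_i*p_{i-1} + p_{i-2}, q_i = a_i*q_{i-1} + q_{i-2} with p_{-2}=0, p_{-1}=1, q_{-2}=1, q_{-1}=0), until the denominator exceeds 26:
  i=0: a_0=11, p_0 = 11*1 + 0 = 11, q_0 = 11*0 + 1 = 1.
  i=1: a_1=1, p_1 = 1*11 + 1 = 12, q_1 = 1*1 + 0 = 1.
  i=2: a_2=1, p_2 = 1*12 + 11 = 23, q_2 = 1*1 + 1 = 2.
  i=3: a_3=1, p_3 = 1*23 + 12 = 35, q_3 = 1*2 + 1 = 3.
  i=4: a_4=12, p_4 = 12*35 + 23 = 443, q_4 = 12*3 + 2 = 38.
q_4 = 38 > 26, so the last convergent with denominator <= 26 is p_3/q_3 = 35/3.
The closest fraction with denominator <= 26 is either p_3/q_3 or the intermediate fraction (k*p_3 + p_2)/(k*q_3 + q_2) with the largest k >= 1 whose denominator stays <= 26; these approach x as k grows, and every other convergent or intermediate fraction in range is farther away.
Largest k: floor((26 - q_2)/q_3) = floor((26 - 2)/3) = 8.
That gives (8*35 + 23)/(8*3 + 2) = 303/26.
Compare the errors: |x - 35/3| = |443*3 - 35*38|/(38*3) = 1/114, and |x - 303/26| = |443*26 - 303*38|/(38*26) = 4/988.
Cross-multiplying, 4*114 = 456 < 988 = 1*988, so 4/988 is smaller: the intermediate fraction 303/26 is closer to x than 35/3.

303/26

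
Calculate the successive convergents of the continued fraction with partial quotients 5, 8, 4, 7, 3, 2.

5/1, 41/8, 169/33, 1224/239, 3841/750, 8906/1739

Using the convergent recurrence p_i = a_i*p_{i-1} + p_{i-2}, q_i = a_i*q_{i-1} + q_{i-2} with p_{-2}=0, p_{-1}=1, q_{-2}=1, q_{-1}=0:
  i=0: a_0=5, p_0 = 5*1 + 0 = 5, q_0 = 5*0 + 1 = 1.
  i=1: a_1=8, p_1 = 8*5 + 1 = 41, q_1 = 8*1 + 0 = 8.
  i=2: a_2=4, p_2 = 4*41 + 5 = 169, q_2 = 4*8 + 1 = 33.
  i=3: a_3=7, p_3 = 7*169 + 41 = 1224, q_3 = 7*33 + 8 = 239.
  i=4: a_4=3, p_4 = 3*1224 + 169 = 3841, q_4 = 3*239 + 33 = 750.
  i=5: a_5=2, p_5 = 2*3841 + 1224 = 8906, q_5 = 2*750 + 239 = 1739.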